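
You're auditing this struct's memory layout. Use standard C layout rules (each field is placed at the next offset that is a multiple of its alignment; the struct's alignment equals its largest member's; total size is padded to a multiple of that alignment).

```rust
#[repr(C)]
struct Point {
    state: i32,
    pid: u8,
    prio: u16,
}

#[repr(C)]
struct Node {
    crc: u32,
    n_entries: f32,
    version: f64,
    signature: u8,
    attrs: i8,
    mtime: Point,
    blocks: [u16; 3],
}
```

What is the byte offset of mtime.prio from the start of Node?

26

Point: state at 0 (size 4, align 4) → ends 4; pid at 4 (size 1, align 1) → ends 5; pad 1 to align 2 for prio; prio at 6 (size 2, align 2) → ends 8; total 8 bytes, alignment 4
crc at 0 (size 4, align 4) → ends 4
n_entries at 4 (size 4, align 4) → ends 8
version at 8 (size 8, align 8) → ends 16
signature at 16 (size 1, align 1) → ends 17
attrs at 17 (size 1, align 1) → ends 18
pad 2 to align 4 for mtime
mtime at 20 (size 8, align 4) → ends 28
within Point: prio at 6
20 + 6 = 26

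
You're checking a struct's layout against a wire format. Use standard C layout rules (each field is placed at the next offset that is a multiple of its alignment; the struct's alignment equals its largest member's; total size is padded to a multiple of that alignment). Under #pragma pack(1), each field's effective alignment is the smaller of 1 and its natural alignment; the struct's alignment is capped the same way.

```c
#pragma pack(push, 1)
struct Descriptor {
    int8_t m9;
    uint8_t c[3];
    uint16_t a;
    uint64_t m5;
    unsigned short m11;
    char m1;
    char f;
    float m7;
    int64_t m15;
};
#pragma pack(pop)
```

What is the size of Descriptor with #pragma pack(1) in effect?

30

m9 at 0 (size 1, align 1) → ends 1
c at 1 (size 3, align 1) → ends 4
a at 4 (size 2, align 1) → ends 6
m5 at 6 (size 8, align 1) → ends 14
m11 at 14 (size 2, align 1) → ends 16
m1 at 16 (size 1, align 1) → ends 17
f at 17 (size 1, align 1) → ends 18
m7 at 18 (size 4, align 1) → ends 22
m15 at 22 (size 8, align 1) → ends 30
total 30 bytes, alignment 1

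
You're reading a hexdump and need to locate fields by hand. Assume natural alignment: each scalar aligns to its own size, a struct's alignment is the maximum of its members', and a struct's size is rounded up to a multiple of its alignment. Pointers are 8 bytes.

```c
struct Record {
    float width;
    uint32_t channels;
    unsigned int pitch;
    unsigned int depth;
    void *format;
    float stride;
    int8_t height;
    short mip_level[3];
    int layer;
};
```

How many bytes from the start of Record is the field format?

width at 0 (size 4, align 4) → ends 4
channels at 4 (size 4, align 4) → ends 8
pitch at 8 (size 4, align 4) → ends 12
depth at 12 (size 4, align 4) → ends 16
format at 16 (size 8, align 8) → ends 24

16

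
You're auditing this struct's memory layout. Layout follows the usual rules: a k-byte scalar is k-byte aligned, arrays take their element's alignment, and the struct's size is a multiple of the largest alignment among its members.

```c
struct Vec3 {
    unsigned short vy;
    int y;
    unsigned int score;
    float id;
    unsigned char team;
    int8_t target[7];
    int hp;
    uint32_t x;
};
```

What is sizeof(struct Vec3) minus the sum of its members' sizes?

vy at 0 (size 2, align 2) → ends 2
pad 2 to align 4 for y
y at 4 (size 4, align 4) → ends 8
score at 8 (size 4, align 4) → ends 12
id at 12 (size 4, align 4) → ends 16
team at 16 (size 1, align 1) → ends 17
target at 17 (size 7, align 1) → ends 24
hp at 24 (size 4, align 4) → ends 28
x at 28 (size 4, align 4) → ends 32
total 32 bytes, alignment 4
data bytes 30, size 32 → padding 2

2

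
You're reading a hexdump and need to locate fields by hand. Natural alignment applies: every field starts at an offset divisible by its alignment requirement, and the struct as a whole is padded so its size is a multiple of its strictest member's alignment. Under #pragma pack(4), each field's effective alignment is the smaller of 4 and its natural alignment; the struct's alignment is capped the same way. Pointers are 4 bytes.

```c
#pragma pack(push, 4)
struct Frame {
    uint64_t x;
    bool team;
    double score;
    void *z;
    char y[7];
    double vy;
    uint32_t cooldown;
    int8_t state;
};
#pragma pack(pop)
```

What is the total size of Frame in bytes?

48 bytes

@0: x [8B, align 4] → 8
@8: team [1B, align 1] → 9
+3 pad (align 4)
@12: score [8B, align 4] → 20
@20: z [4B, align 4] → 24
@24: y [7B, align 1] → 31
+1 pad (align 4)
@32: vy [8B, align 4] → 40
@40: cooldown [4B, align 4] → 44
@44: state [1B, align 1] → 45
+3 tail pad (align 4)
size 48, align 4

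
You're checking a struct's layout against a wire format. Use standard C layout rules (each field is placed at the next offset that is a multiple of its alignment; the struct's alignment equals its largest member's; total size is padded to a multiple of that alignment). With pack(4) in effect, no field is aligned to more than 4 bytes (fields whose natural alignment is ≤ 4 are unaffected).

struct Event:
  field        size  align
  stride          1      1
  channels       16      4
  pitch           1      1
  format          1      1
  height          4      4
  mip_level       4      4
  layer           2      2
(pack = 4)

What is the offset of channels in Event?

4

0..1  stride  (1B, 1-aligned)
1..4  -- padding (3B)
4..20  channels  (16B, 4-aligned)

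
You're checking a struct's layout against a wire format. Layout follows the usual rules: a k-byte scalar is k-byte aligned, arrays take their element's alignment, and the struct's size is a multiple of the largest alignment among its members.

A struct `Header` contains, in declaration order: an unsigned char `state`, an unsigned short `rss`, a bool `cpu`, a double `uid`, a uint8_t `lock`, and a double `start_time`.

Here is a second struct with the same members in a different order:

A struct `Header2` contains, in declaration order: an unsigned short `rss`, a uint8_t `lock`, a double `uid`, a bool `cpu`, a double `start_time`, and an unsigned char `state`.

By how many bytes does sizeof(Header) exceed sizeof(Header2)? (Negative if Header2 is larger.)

@0: state [1B, align 1] → 1
+1 pad (align 2)
@2: rss [2B, align 2] → 4
@4: cpu [1B, align 1] → 5
+3 pad (align 8)
@8: uid [8B, align 8] → 16
@16: lock [1B, align 1] → 17
+7 pad (align 8)
@24: start_time [8B, align 8] → 32
size 32, align 8
— Header2 —
@0: rss [2B, align 2] → 2
@2: lock [1B, align 1] → 3
+5 pad (align 8)
@8: uid [8B, align 8] → 16
@16: cpu [1B, align 1] → 17
+7 pad (align 8)
@24: start_time [8B, align 8] → 32
@32: state [1B, align 1] → 33
+7 tail pad (align 8)
size 40, align 8
32 − 40 = -8

-8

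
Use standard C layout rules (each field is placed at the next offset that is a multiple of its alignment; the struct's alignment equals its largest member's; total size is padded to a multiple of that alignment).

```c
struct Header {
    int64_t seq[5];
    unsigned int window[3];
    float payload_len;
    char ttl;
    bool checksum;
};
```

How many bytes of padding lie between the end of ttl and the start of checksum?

0

seq at 0 (size 40, align 8) → ends 40
window at 40 (size 12, align 4) → ends 52
payload_len at 52 (size 4, align 4) → ends 56
ttl at 56 (size 1, align 1) → ends 57
checksum at 57 (size 1, align 1) → ends 58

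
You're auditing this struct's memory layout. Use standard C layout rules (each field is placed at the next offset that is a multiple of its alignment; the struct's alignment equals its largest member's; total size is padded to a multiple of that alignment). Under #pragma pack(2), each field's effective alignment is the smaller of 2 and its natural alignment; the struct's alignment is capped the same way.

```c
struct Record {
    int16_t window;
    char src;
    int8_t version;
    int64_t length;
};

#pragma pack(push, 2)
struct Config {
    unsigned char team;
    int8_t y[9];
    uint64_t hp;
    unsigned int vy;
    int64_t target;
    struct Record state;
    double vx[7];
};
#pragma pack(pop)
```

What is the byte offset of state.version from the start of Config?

Record: window at 0 (size 2, align 2) → ends 2; src at 2 (size 1, align 1) → ends 3; version at 3 (size 1, align 1) → ends 4; pad 4 to align 8 for length; length at 8 (size 8, align 8) → ends 16; total 16 bytes, alignment 8
team at 0 (size 1, align 1) → ends 1
y at 1 (size 9, align 1) → ends 10
hp at 10 (size 8, align 2) → ends 18
vy at 18 (size 4, align 2) → ends 22
target at 22 (size 8, align 2) → ends 30
state at 30 (size 16, align 2) → ends 46
within Record: version at 3
30 + 3 = 33

33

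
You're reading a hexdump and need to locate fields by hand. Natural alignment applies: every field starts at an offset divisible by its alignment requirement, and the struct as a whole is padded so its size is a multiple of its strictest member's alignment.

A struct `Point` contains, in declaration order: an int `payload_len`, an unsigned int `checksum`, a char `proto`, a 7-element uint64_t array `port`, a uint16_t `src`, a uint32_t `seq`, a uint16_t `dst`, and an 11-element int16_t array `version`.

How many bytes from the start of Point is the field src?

72

payload_len at 0 (size 4, align 4) → ends 4
checksum at 4 (size 4, align 4) → ends 8
proto at 8 (size 1, align 1) → ends 9
pad 7 to align 8 for port
port at 16 (size 56, align 8) → ends 72
src at 72 (size 2, align 2) → ends 74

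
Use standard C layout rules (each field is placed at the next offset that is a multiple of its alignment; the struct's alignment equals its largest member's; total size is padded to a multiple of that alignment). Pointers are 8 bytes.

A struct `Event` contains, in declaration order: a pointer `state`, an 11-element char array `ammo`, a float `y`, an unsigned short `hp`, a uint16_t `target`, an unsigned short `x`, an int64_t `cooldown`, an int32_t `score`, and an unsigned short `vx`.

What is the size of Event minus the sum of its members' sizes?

state at 0 (size 8, align 8) → ends 8
ammo at 8 (size 11, align 1) → ends 19
pad 1 to align 4 for y
y at 20 (size 4, align 4) → ends 24
hp at 24 (size 2, align 2) → ends 26
target at 26 (size 2, align 2) → ends 28
x at 28 (size 2, align 2) → ends 30
pad 2 to align 8 for cooldown
cooldown at 32 (size 8, align 8) → ends 40
score at 40 (size 4, align 4) → ends 44
vx at 44 (size 2, align 2) → ends 46
tail pad 2 to reach multiple of 8
total 48 bytes, alignment 8
data bytes 43, size 48 → padding 5

5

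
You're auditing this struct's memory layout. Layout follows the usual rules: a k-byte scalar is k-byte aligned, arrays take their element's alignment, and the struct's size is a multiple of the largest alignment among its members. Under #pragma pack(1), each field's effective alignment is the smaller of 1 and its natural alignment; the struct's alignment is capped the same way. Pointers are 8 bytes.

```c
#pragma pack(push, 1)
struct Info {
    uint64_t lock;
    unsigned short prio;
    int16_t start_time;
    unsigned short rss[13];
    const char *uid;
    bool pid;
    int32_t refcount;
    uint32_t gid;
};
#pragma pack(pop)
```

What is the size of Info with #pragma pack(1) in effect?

55

0..8  lock  (8B, 1-aligned)
8..10  prio  (2B, 1-aligned)
10..12  start_time  (2B, 1-aligned)
12..38  rss  (26B, 1-aligned)
38..46  uid  (8B, 1-aligned)
46..47  pid  (1B, 1-aligned)
47..51  refcount  (4B, 1-aligned)
51..55  gid  (4B, 1-aligned)
sizeof = 55, alignof = 1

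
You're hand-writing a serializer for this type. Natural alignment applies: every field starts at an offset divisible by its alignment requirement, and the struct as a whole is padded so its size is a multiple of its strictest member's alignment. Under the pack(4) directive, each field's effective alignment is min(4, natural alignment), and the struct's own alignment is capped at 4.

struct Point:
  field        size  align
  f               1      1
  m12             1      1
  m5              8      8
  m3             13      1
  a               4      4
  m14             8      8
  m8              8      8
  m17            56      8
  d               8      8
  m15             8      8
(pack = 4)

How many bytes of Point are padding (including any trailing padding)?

5

0..1  f  (1B, 1-aligned)
1..2  m12  (1B, 1-aligned)
2..4  -- padding (2B)
4..12  m5  (8B, 4-aligned)
12..25  m3  (13B, 1-aligned)
25..28  -- padding (3B)
28..32  a  (4B, 4-aligned)
32..40  m14  (8B, 4-aligned)
40..48  m8  (8B, 4-aligned)
48..104  m17  (56B, 4-aligned)
104..112  d  (8B, 4-aligned)
112..120  m15  (8B, 4-aligned)
sizeof = 120, alignof = 4
data bytes 115, size 120 → padding 5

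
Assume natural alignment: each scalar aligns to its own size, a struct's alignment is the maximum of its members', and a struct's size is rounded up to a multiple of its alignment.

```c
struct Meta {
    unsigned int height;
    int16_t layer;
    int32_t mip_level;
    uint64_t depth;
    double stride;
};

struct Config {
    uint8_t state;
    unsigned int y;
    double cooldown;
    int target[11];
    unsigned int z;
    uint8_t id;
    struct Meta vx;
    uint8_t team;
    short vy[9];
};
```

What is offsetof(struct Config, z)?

60

Meta: 0..4  height  (4B, 4-aligned); 4..6  layer  (2B, 2-aligned); 6..8  -- padding (2B); 8..12  mip_level  (4B, 4-aligned); 12..16  -- padding (4B); 16..24  depth  (8B, 8-aligned); 24..32  stride  (8B, 8-aligned); sizeof = 32, alignof = 8
0..1  state  (1B, 1-aligned)
1..4  -- padding (3B)
4..8  y  (4B, 4-aligned)
8..16  cooldown  (8B, 8-aligned)
16..60  target  (44B, 4-aligned)
60..64  z  (4B, 4-aligned)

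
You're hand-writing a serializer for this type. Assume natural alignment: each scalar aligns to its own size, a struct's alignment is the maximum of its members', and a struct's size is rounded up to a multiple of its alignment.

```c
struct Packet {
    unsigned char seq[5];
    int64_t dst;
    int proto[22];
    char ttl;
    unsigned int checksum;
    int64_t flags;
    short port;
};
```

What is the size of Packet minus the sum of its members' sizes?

12

@0: seq [5B, align 1] → 5
+3 pad (align 8)
@8: dst [8B, align 8] → 16
@16: proto [88B, align 4] → 104
@104: ttl [1B, align 1] → 105
+3 pad (align 4)
@108: checksum [4B, align 4] → 112
@112: flags [8B, align 8] → 120
@120: port [2B, align 2] → 122
+6 tail pad (align 8)
size 128, align 8
data bytes 116, size 128 → padding 12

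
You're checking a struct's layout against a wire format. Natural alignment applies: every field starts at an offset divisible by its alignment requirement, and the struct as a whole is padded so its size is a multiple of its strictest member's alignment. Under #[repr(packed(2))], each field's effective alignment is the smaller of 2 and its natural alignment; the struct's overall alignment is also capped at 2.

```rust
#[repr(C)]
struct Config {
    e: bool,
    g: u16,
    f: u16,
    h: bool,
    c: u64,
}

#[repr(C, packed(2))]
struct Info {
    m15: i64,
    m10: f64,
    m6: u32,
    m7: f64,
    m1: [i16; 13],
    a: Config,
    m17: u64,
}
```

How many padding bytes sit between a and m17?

0

Config: e at 0 (size 1, align 1) → ends 1; pad 1 to align 2 for g; g at 2 (size 2, align 2) → ends 4; f at 4 (size 2, align 2) → ends 6; h at 6 (size 1, align 1) → ends 7; pad 1 to align 8 for c; c at 8 (size 8, align 8) → ends 16; total 16 bytes, alignment 8
m15 at 0 (size 8, align 2) → ends 8
m10 at 8 (size 8, align 2) → ends 16
m6 at 16 (size 4, align 2) → ends 20
m7 at 20 (size 8, align 2) → ends 28
m1 at 28 (size 26, align 2) → ends 54
a at 54 (size 16, align 2) → ends 70
m17 at 70 (size 8, align 2) → ends 78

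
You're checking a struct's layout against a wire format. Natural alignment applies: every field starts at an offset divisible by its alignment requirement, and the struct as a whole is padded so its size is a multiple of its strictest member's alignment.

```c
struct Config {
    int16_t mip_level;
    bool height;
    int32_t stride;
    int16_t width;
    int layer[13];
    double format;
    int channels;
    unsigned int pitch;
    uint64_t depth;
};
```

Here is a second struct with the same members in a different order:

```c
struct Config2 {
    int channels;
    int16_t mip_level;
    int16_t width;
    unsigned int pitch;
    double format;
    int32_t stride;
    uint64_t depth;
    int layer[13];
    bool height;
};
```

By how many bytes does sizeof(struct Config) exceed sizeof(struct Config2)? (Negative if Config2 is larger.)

-8

mip_level at 0 (size 2, align 2) → ends 2
height at 2 (size 1, align 1) → ends 3
pad 1 to align 4 for stride
stride at 4 (size 4, align 4) → ends 8
width at 8 (size 2, align 2) → ends 10
pad 2 to align 4 for layer
layer at 12 (size 52, align 4) → ends 64
format at 64 (size 8, align 8) → ends 72
channels at 72 (size 4, align 4) → ends 76
pitch at 76 (size 4, align 4) → ends 80
depth at 80 (size 8, align 8) → ends 88
total 88 bytes, alignment 8
— Config2 —
channels at 0 (size 4, align 4) → ends 4
mip_level at 4 (size 2, align 2) → ends 6
width at 6 (size 2, align 2) → ends 8
pitch at 8 (size 4, align 4) → ends 12
pad 4 to align 8 for format
format at 16 (size 8, align 8) → ends 24
stride at 24 (size 4, align 4) → ends 28
pad 4 to align 8 for depth
depth at 32 (size 8, align 8) → ends 40
layer at 40 (size 52, align 4) → ends 92
height at 92 (size 1, align 1) → ends 93
tail pad 3 to reach multiple of 8
total 96 bytes, alignment 8
88 − 96 = -8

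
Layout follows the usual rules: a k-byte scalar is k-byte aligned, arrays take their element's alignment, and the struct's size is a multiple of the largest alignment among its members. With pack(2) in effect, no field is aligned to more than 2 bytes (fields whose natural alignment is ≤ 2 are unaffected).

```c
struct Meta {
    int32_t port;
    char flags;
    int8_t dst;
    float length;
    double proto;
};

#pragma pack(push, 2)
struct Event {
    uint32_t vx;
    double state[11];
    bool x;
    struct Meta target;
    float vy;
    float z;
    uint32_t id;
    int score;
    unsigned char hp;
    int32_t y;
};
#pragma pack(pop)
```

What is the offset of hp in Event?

Meta: @0: port [4B, align 4] → 4; @4: flags [1B, align 1] → 5; @5: dst [1B, align 1] → 6; +2 pad (align 4); @8: length [4B, align 4] → 12; +4 pad (align 8); @16: proto [8B, align 8] → 24; size 24, align 8
@0: vx [4B, align 2] → 4
@4: state [88B, align 2] → 92
@92: x [1B, align 1] → 93
+1 pad (align 2)
@94: target [24B, align 2] → 118
@118: vy [4B, align 2] → 122
@122: z [4B, align 2] → 126
@126: id [4B, align 2] → 130
@130: score [4B, align 2] → 134
@134: hp [1B, align 1] → 135

134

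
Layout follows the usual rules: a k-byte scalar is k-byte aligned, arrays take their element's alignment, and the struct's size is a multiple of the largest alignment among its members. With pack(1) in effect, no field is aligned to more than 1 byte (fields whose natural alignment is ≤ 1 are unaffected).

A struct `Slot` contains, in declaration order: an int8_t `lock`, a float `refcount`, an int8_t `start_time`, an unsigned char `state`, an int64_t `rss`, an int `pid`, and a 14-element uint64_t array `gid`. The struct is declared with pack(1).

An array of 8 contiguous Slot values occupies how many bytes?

0..1  lock  (1B, 1-aligned)
1..5  refcount  (4B, 1-aligned)
5..6  start_time  (1B, 1-aligned)
6..7  state  (1B, 1-aligned)
7..15  rss  (8B, 1-aligned)
15..19  pid  (4B, 1-aligned)
19..131  gid  (112B, 1-aligned)
sizeof = 131, alignof = 1
array of 8: 8 × 131 = 1048

1048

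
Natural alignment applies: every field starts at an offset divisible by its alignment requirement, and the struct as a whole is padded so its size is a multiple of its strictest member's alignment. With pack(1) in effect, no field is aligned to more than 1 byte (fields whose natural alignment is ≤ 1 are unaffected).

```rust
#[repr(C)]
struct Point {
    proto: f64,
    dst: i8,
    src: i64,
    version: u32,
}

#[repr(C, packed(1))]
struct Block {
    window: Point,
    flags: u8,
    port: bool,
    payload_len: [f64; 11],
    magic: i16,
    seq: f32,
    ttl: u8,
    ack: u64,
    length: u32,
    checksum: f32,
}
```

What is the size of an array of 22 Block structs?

Point: @0: proto [8B, align 8] → 8; @8: dst [1B, align 1] → 9; +7 pad (align 8); @16: src [8B, align 8] → 24; @24: version [4B, align 4] → 28; +4 tail pad (align 8); size 32, align 8
@0: window [32B, align 1] → 32
@32: flags [1B, align 1] → 33
@33: port [1B, align 1] → 34
@34: payload_len [88B, align 1] → 122
@122: magic [2B, align 1] → 124
@124: seq [4B, align 1] → 128
@128: ttl [1B, align 1] → 129
@129: ack [8B, align 1] → 137
@137: length [4B, align 1] → 141
@141: checksum [4B, align 1] → 145
size 145, align 1
array of 22: 22 × 145 = 3190

3190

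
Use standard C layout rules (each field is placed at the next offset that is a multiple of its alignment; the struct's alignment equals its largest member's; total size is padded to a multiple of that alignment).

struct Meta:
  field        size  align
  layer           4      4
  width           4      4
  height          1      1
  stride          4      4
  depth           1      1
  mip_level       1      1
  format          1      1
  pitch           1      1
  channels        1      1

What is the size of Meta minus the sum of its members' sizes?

6

@0: layer [4B, align 4] → 4
@4: width [4B, align 4] → 8
@8: height [1B, align 1] → 9
+3 pad (align 4)
@12: stride [4B, align 4] → 16
@16: depth [1B, align 1] → 17
@17: mip_level [1B, align 1] → 18
@18: format [1B, align 1] → 19
@19: pitch [1B, align 1] → 20
@20: channels [1B, align 1] → 21
+3 tail pad (align 4)
size 24, align 4
data bytes 18, size 24 → padding 6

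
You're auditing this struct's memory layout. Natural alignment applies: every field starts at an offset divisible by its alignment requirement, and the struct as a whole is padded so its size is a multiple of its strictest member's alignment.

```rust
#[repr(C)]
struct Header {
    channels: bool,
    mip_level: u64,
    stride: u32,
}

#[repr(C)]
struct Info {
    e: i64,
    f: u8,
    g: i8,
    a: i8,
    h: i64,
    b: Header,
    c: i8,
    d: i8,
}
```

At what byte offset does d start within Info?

Header: 0..1  channels  (1B, 1-aligned); 1..8  -- padding (7B); 8..16  mip_level  (8B, 8-aligned); 16..20  stride  (4B, 4-aligned); 20..24  -- tail padding (4B); sizeof = 24, alignof = 8
0..8  e  (8B, 8-aligned)
8..9  f  (1B, 1-aligned)
9..10  g  (1B, 1-aligned)
10..11  a  (1B, 1-aligned)
11..16  -- padding (5B)
16..24  h  (8B, 8-aligned)
24..48  b  (24B, 8-aligned)
48..49  c  (1B, 1-aligned)
49..50  d  (1B, 1-aligned)

49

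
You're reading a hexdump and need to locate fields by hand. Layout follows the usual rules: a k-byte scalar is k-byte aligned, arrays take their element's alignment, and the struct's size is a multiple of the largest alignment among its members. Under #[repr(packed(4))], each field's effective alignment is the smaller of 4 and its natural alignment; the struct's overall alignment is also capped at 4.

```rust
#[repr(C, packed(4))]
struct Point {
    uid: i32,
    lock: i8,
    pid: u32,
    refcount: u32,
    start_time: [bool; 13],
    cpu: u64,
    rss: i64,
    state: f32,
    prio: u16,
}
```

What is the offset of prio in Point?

52

0..4  uid  (4B, 4-aligned)
4..5  lock  (1B, 1-aligned)
5..8  -- padding (3B)
8..12  pid  (4B, 4-aligned)
12..16  refcount  (4B, 4-aligned)
16..29  start_time  (13B, 1-aligned)
29..32  -- padding (3B)
32..40  cpu  (8B, 4-aligned)
40..48  rss  (8B, 4-aligned)
48..52  state  (4B, 4-aligned)
52..54  prio  (2B, 2-aligned)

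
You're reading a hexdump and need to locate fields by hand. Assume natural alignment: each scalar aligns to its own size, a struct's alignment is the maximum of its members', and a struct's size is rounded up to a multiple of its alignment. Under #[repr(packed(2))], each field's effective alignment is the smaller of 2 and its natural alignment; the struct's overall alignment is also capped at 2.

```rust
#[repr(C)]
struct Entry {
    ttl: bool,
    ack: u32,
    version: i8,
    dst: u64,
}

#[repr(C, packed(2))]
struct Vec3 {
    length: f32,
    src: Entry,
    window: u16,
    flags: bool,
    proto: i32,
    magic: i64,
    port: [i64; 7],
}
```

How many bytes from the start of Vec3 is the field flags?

Entry: @0: ttl [1B, align 1] → 1; +3 pad (align 4); @4: ack [4B, align 4] → 8; @8: version [1B, align 1] → 9; +7 pad (align 8); @16: dst [8B, align 8] → 24; size 24, align 8
@0: length [4B, align 2] → 4
@4: src [24B, align 2] → 28
@28: window [2B, align 2] → 30
@30: flags [1B, align 1] → 31

30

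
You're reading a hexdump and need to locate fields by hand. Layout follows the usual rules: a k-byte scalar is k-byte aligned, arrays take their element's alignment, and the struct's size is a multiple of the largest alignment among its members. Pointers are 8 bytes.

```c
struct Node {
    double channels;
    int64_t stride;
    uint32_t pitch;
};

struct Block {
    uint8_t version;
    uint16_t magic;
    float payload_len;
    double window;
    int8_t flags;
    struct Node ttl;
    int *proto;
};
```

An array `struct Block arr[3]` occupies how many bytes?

168

Node: channels at 0 (size 8, align 8) → ends 8; stride at 8 (size 8, align 8) → ends 16; pitch at 16 (size 4, align 4) → ends 20; tail pad 4 to reach multiple of 8; total 24 bytes, alignment 8
version at 0 (size 1, align 1) → ends 1
pad 1 to align 2 for magic
magic at 2 (size 2, align 2) → ends 4
payload_len at 4 (size 4, align 4) → ends 8
window at 8 (size 8, align 8) → ends 16
flags at 16 (size 1, align 1) → ends 17
pad 7 to align 8 for ttl
ttl at 24 (size 24, align 8) → ends 48
proto at 48 (size 8, align 8) → ends 56
total 56 bytes, alignment 8
array of 3: 3 × 56 = 168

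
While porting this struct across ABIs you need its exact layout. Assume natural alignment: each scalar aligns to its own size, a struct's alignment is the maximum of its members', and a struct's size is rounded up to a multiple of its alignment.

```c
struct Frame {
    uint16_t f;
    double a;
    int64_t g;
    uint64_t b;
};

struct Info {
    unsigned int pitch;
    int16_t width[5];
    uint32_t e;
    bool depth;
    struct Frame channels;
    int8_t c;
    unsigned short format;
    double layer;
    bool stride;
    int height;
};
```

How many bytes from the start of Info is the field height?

76

Frame: 0..2  f  (2B, 2-aligned); 2..8  -- padding (6B); 8..16  a  (8B, 8-aligned); 16..24  g  (8B, 8-aligned); 24..32  b  (8B, 8-aligned); sizeof = 32, alignof = 8
0..4  pitch  (4B, 4-aligned)
4..14  width  (10B, 2-aligned)
14..16  -- padding (2B)
16..20  e  (4B, 4-aligned)
20..21  depth  (1B, 1-aligned)
21..24  -- padding (3B)
24..56  channels  (32B, 8-aligned)
56..57  c  (1B, 1-aligned)
57..58  -- padding (1B)
58..60  format  (2B, 2-aligned)
60..64  -- padding (4B)
64..72  layer  (8B, 8-aligned)
72..73  stride  (1B, 1-aligned)
73..76  -- padding (3B)
76..80  height  (4B, 4-aligned)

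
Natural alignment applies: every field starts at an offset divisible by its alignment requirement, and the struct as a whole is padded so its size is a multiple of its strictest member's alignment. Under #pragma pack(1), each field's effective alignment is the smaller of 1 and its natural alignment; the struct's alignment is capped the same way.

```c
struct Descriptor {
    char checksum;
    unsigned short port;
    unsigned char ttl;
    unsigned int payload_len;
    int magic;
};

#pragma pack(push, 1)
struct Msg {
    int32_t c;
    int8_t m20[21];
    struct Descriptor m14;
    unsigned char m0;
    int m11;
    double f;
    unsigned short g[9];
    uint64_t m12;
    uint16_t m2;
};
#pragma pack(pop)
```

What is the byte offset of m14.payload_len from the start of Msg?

33

Descriptor: 0..1  checksum  (1B, 1-aligned); 1..2  -- padding (1B); 2..4  port  (2B, 2-aligned); 4..5  ttl  (1B, 1-aligned); 5..8  -- padding (3B); 8..12  payload_len  (4B, 4-aligned); 12..16  magic  (4B, 4-aligned); sizeof = 16, alignof = 4
0..4  c  (4B, 1-aligned)
4..25  m20  (21B, 1-aligned)
25..41  m14  (16B, 1-aligned)
within Descriptor: payload_len at 8
25 + 8 = 33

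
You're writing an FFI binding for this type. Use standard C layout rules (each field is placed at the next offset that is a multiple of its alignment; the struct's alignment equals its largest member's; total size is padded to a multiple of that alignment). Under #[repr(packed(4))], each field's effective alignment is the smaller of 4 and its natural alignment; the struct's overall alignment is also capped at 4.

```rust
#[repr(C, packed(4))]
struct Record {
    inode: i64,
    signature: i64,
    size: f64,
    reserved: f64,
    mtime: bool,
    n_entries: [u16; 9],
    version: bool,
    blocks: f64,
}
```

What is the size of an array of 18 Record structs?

0..8  inode  (8B, 4-aligned)
8..16  signature  (8B, 4-aligned)
16..24  size  (8B, 4-aligned)
24..32  reserved  (8B, 4-aligned)
32..33  mtime  (1B, 1-aligned)
33..34  -- padding (1B)
34..52  n_entries  (18B, 2-aligned)
52..53  version  (1B, 1-aligned)
53..56  -- padding (3B)
56..64  blocks  (8B, 4-aligned)
sizeof = 64, alignof = 4
array of 18: 18 × 64 = 1152

1152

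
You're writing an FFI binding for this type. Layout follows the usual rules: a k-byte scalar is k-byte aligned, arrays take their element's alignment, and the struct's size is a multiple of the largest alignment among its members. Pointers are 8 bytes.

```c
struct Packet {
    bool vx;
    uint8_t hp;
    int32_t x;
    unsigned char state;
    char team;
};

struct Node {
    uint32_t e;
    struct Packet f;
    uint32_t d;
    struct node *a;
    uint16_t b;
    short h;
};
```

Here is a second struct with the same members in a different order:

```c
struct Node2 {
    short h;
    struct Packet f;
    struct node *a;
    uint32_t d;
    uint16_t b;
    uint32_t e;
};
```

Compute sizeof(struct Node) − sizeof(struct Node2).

Packet: 0..1  vx  (1B, 1-aligned); 1..2  hp  (1B, 1-aligned); 2..4  -- padding (2B); 4..8  x  (4B, 4-aligned); 8..9  state  (1B, 1-aligned); 9..10  team  (1B, 1-aligned); 10..12  -- tail padding (2B); sizeof = 12, alignof = 4
0..4  e  (4B, 4-aligned)
4..16  f  (12B, 4-aligned)
16..20  d  (4B, 4-aligned)
20..24  -- padding (4B)
24..32  a  (8B, 8-aligned)
32..34  b  (2B, 2-aligned)
34..36  h  (2B, 2-aligned)
36..40  -- tail padding (4B)
sizeof = 40, alignof = 8
— Node2 —
0..2  h  (2B, 2-aligned)
2..4  -- padding (2B)
4..16  f  (12B, 4-aligned)
16..24  a  (8B, 8-aligned)
24..28  d  (4B, 4-aligned)
28..30  b  (2B, 2-aligned)
30..32  -- padding (2B)
32..36  e  (4B, 4-aligned)
36..40  -- tail padding (4B)
sizeof = 40, alignof = 8
40 − 40 = 0

0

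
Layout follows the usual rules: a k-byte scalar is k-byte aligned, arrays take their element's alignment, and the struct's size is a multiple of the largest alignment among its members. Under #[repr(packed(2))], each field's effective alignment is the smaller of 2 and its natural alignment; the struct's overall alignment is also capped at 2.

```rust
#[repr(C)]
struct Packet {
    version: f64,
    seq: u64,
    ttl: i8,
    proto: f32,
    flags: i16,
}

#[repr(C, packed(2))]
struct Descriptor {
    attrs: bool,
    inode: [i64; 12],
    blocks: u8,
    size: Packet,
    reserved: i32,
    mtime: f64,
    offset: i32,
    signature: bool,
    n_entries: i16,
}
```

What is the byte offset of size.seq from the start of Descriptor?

Packet: 0..8  version  (8B, 8-aligned); 8..16  seq  (8B, 8-aligned); 16..17  ttl  (1B, 1-aligned); 17..20  -- padding (3B); 20..24  proto  (4B, 4-aligned); 24..26  flags  (2B, 2-aligned); 26..32  -- tail padding (6B); sizeof = 32, alignof = 8
0..1  attrs  (1B, 1-aligned)
1..2  -- padding (1B)
2..98  inode  (96B, 2-aligned)
98..99  blocks  (1B, 1-aligned)
99..100  -- padding (1B)
100..132  size  (32B, 2-aligned)
within Packet: seq at 8
100 + 8 = 108

108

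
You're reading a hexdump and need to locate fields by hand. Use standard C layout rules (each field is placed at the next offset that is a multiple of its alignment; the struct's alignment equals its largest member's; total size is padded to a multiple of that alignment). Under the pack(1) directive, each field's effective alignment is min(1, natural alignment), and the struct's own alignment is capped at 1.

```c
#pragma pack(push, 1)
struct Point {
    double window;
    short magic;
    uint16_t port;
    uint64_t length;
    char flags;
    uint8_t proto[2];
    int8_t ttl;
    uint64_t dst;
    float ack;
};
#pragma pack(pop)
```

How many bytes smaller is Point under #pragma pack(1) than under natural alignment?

natural layout:
  0..8  window  (8B, 8-aligned)
  8..10  magic  (2B, 2-aligned)
  10..12  port  (2B, 2-aligned)
  12..16  -- padding (4B)
  16..24  length  (8B, 8-aligned)
  24..25  flags  (1B, 1-aligned)
  25..27  proto  (2B, 1-aligned)
  27..28  ttl  (1B, 1-aligned)
  28..32  -- padding (4B)
  32..40  dst  (8B, 8-aligned)
  40..44  ack  (4B, 4-aligned)
  44..48  -- tail padding (4B)
  sizeof = 48, alignof = 8
packed(1) layout:
  0..8  window  (8B, 1-aligned)
  8..10  magic  (2B, 1-aligned)
  10..12  port  (2B, 1-aligned)
  12..20  length  (8B, 1-aligned)
  20..21  flags  (1B, 1-aligned)
  21..23  proto  (2B, 1-aligned)
  23..24  ttl  (1B, 1-aligned)
  24..32  dst  (8B, 1-aligned)
  32..36  ack  (4B, 1-aligned)
  sizeof = 36, alignof = 1
48 − 36 = 12

12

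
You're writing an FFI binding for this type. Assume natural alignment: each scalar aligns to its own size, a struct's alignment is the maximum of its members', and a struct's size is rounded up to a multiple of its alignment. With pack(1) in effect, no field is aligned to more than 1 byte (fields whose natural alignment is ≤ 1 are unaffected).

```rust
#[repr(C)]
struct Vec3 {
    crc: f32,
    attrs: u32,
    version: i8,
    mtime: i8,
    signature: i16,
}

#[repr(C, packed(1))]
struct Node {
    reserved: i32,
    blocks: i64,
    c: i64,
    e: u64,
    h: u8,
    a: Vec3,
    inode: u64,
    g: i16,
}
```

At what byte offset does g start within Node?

Vec3: crc at 0 (size 4, align 4) → ends 4; attrs at 4 (size 4, align 4) → ends 8; version at 8 (size 1, align 1) → ends 9; mtime at 9 (size 1, align 1) → ends 10; signature at 10 (size 2, align 2) → ends 12; total 12 bytes, alignment 4
reserved at 0 (size 4, align 1) → ends 4
blocks at 4 (size 8, align 1) → ends 12
c at 12 (size 8, align 1) → ends 20
e at 20 (size 8, align 1) → ends 28
h at 28 (size 1, align 1) → ends 29
a at 29 (size 12, align 1) → ends 41
inode at 41 (size 8, align 1) → ends 49
g at 49 (size 2, align 1) → ends 51

49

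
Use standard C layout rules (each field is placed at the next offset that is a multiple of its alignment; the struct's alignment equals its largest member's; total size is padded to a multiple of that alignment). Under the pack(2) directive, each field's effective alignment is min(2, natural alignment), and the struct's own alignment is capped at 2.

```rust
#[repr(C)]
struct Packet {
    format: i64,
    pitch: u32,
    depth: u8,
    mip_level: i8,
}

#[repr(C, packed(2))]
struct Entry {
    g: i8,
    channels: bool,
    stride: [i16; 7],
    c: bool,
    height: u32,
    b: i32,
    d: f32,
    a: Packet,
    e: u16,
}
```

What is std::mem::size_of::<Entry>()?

Packet: 0..8  format  (8B, 8-aligned); 8..12  pitch  (4B, 4-aligned); 12..13  depth  (1B, 1-aligned); 13..14  mip_level  (1B, 1-aligned); 14..16  -- tail padding (2B); sizeof = 16, alignof = 8
0..1  g  (1B, 1-aligned)
1..2  channels  (1B, 1-aligned)
2..16  stride  (14B, 2-aligned)
16..17  c  (1B, 1-aligned)
17..18  -- padding (1B)
18..22  height  (4B, 2-aligned)
22..26  b  (4B, 2-aligned)
26..30  d  (4B, 2-aligned)
30..46  a  (16B, 2-aligned)
46..48  e  (2B, 2-aligned)
sizeof = 48, alignof = 2

48 bytes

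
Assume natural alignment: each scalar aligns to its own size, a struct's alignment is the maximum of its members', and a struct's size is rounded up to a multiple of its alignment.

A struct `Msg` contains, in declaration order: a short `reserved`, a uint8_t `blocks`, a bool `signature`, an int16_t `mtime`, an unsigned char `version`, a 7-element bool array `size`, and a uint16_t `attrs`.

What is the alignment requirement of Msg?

2

member alignments: reserved=2, blocks=1, signature=1, mtime=2, version=1, size=1, attrs=2
max = 2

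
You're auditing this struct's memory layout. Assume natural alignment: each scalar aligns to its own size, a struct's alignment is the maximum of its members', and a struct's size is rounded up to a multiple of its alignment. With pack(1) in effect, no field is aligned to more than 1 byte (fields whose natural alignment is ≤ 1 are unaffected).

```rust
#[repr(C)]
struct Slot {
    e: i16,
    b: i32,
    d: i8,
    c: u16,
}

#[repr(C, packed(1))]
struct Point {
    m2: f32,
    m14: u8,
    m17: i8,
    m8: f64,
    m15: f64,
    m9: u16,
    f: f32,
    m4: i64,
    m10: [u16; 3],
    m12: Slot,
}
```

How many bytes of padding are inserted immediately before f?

0

Slot: 0..2  e  (2B, 2-aligned); 2..4  -- padding (2B); 4..8  b  (4B, 4-aligned); 8..9  d  (1B, 1-aligned); 9..10  -- padding (1B); 10..12  c  (2B, 2-aligned); sizeof = 12, alignof = 4
0..4  m2  (4B, 1-aligned)
4..5  m14  (1B, 1-aligned)
5..6  m17  (1B, 1-aligned)
6..14  m8  (8B, 1-aligned)
14..22  m15  (8B, 1-aligned)
22..24  m9  (2B, 1-aligned)
24..28  f  (4B, 1-aligned)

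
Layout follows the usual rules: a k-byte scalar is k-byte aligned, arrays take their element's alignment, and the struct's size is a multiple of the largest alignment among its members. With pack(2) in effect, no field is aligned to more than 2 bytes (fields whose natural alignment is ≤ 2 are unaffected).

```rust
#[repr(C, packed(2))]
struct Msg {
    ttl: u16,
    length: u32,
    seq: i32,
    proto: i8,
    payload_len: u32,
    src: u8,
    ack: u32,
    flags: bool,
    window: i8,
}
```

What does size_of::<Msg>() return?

@0: ttl [2B, align 2] → 2
@2: length [4B, align 2] → 6
@6: seq [4B, align 2] → 10
@10: proto [1B, align 1] → 11
+1 pad (align 2)
@12: payload_len [4B, align 2] → 16
@16: src [1B, align 1] → 17
+1 pad (align 2)
@18: ack [4B, align 2] → 22
@22: flags [1B, align 1] → 23
@23: window [1B, align 1] → 24
size 24, align 2

24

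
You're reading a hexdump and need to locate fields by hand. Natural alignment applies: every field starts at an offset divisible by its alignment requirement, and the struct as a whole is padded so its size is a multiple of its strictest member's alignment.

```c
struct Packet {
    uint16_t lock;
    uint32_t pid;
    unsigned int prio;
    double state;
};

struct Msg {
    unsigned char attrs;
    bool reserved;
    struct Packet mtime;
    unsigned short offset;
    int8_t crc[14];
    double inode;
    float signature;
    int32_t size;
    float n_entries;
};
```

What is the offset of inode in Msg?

Packet: lock at 0 (size 2, align 2) → ends 2; pad 2 to align 4 for pid; pid at 4 (size 4, align 4) → ends 8; prio at 8 (size 4, align 4) → ends 12; pad 4 to align 8 for state; state at 16 (size 8, align 8) → ends 24; total 24 bytes, alignment 8
attrs at 0 (size 1, align 1) → ends 1
reserved at 1 (size 1, align 1) → ends 2
pad 6 to align 8 for mtime
mtime at 8 (size 24, align 8) → ends 32
offset at 32 (size 2, align 2) → ends 34
crc at 34 (size 14, align 1) → ends 48
inode at 48 (size 8, align 8) → ends 56

48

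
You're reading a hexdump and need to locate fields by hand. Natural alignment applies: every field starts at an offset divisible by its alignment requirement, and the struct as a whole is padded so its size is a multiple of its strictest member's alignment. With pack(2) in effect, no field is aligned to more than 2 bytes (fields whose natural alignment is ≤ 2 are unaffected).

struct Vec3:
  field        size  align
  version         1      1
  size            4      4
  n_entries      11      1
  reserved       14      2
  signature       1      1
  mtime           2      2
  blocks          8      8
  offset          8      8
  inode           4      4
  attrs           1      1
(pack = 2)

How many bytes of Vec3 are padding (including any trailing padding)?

4

version at 0 (size 1, align 1) → ends 1
pad 1 to align 2 for size
size at 2 (size 4, align 2) → ends 6
n_entries at 6 (size 11, align 1) → ends 17
pad 1 to align 2 for reserved
reserved at 18 (size 14, align 2) → ends 32
signature at 32 (size 1, align 1) → ends 33
pad 1 to align 2 for mtime
mtime at 34 (size 2, align 2) → ends 36
blocks at 36 (size 8, align 2) → ends 44
offset at 44 (size 8, align 2) → ends 52
inode at 52 (size 4, align 2) → ends 56
attrs at 56 (size 1, align 1) → ends 57
tail pad 1 to reach multiple of 2
total 58 bytes, alignment 2
data bytes 54, size 58 → padding 4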